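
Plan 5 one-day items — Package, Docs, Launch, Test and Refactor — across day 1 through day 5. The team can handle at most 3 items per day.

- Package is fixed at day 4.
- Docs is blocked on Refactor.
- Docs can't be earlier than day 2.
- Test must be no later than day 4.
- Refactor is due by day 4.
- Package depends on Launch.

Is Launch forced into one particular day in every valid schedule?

No

Launch can be day 1 (e.g. Docs=day 2, Package=day 4, Test=day 1, Launch=day 1, Refactor=day 1) or day 2 (e.g. Launch in day 2; Test in day 1; Docs in day 2; Refactor in day 1; Package in day 4).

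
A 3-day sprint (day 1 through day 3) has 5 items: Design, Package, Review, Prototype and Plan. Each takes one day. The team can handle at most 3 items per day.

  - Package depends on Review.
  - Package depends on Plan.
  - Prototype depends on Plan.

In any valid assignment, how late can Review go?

Downstream work caps Review at day 2.
Review at day 2 is achievable: Review -> day 2; Plan -> day 1; Design -> day 1; Package -> day 3; Prototype -> day 2.

day 2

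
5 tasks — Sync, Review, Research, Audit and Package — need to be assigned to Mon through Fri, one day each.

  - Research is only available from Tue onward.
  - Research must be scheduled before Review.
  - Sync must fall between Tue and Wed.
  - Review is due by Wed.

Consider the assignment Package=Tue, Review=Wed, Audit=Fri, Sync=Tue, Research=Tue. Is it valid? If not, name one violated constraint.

Sync must fall between Tue and Wed — holds.
Research must be scheduled before Review — holds.
Research is only available from Tue onward — holds.
Review is due by Wed — holds.

Yes, all constraints hold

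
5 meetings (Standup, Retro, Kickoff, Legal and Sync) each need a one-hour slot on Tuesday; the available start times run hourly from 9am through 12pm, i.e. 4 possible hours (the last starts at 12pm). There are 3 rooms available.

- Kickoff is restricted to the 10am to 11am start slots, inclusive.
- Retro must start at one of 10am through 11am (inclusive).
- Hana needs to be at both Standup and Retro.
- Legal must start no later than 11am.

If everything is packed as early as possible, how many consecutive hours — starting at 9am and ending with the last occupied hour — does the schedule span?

2 hours

With at most 3 per hour and 5 meetings, at least 2 hours are needed.
Retro can't be placed before 10am — that is hour 2 counting from 9am — so the schedule must run through at least 2 hours.
2 works (last occupied hour: 10am): for example Legal in 9am, Standup in 9am, Sync in 9am, Retro in 10am, Kickoff in 10am.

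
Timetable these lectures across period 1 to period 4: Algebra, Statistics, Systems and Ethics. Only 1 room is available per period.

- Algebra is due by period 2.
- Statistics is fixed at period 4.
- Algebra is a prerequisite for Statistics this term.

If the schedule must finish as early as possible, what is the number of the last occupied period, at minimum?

period 4

The precedence chain requires at least 2 distinct periods.
With at most 1 per period and 4 lectures, at least 4 periods are needed.
Statistics can't be placed before period 4, so the schedule must run through at least period 4.
4 works (last occupied period: period 4): for example Statistics -> period 4, Algebra -> period 1, Systems -> period 2, Ethics -> period 3.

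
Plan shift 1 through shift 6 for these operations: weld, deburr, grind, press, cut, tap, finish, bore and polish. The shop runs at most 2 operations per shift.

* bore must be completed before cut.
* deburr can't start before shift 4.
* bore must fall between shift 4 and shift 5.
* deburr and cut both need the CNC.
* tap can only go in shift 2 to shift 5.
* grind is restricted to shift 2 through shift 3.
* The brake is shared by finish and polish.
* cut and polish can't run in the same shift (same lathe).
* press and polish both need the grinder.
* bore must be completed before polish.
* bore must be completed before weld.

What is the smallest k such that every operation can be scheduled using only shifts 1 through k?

6 shifts

The precedence chain requires at least 2 distinct shifts.
With at most 2 per shift and 9 operations, at least 5 shifts are needed.
Propagating the time windows through the other constraints, weld can't land before shift 5, so the schedule must run through at least shift 5.
Could 5 shifts be enough, i.e. nothing placed later than shift 5? No: bore's window within 5 shifts is {shift 4, shift 5}; weld must come after bore (at shift 4 or later) → {shift 5}; bore must come before weld (at shift 5 or earlier) → {shift 4}; polish must come after bore (at shift 4 or later) → {shift 5}; cut must come after bore (at shift 4 or later) → {shift 5}; polish can't share with cut (shift 5) → nothing is left.
So 5 shifts is not enough.
6 works (last occupied shift: shift 6): for example grind -> shift 2; tap -> shift 2; deburr -> shift 4; cut -> shift 5; press -> shift 1; weld -> shift 5; bore -> shift 4; finish -> shift 1; polish -> shift 6.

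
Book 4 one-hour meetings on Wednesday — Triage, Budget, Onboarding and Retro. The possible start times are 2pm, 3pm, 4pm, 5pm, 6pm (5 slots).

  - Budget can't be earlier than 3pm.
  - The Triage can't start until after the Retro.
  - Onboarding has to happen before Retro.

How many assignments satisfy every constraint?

Splitting on Triage: it can be 4pm (4), 5pm (12), 6pm (24). Listing each branch's schedules as (Budget, Onboarding, Retro):
Triage=4pm: (3pm,2pm,3pm) (4pm,2pm,3pm) (5pm,2pm,3pm) (6pm,2pm,3pm) — 4.
Triage=5pm: (3pm,2pm,3pm) (3pm,2pm,4pm) (3pm,3pm,4pm) (4pm,2pm,3pm) (4pm,2pm,4pm) (4pm,3pm,4pm) (5pm,2pm,3pm) (5pm,2pm,4pm) (5pm,3pm,4pm) (6pm,2pm,3pm) (6pm,2pm,4pm) (6pm,3pm,4pm) — 12.
Triage=6pm: (3pm,2pm,3pm) (3pm,2pm,4pm) (3pm,2pm,5pm) (3pm,3pm,4pm) (3pm,3pm,5pm) (3pm,4pm,5pm) (4pm,2pm,3pm) (4pm,2pm,4pm) (4pm,2pm,5pm) (4pm,3pm,4pm) (4pm,3pm,5pm) (4pm,4pm,5pm) (5pm,2pm,3pm) (5pm,2pm,4pm) (5pm,2pm,5pm) (5pm,3pm,4pm) (5pm,3pm,5pm) (5pm,4pm,5pm) (6pm,2pm,3pm) (6pm,2pm,4pm) (6pm,2pm,5pm) (6pm,3pm,4pm) (6pm,3pm,5pm) (6pm,4pm,5pm) — 24.
Summing: 4 + 12 + 24 = 40.

40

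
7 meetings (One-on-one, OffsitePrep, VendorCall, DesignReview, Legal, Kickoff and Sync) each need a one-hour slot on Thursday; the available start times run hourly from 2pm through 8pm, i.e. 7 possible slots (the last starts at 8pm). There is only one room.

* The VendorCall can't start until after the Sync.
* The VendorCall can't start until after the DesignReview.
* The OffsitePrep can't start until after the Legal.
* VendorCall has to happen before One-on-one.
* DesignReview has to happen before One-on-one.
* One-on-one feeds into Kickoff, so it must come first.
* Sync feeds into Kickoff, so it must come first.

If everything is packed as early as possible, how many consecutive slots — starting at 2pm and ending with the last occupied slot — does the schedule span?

The precedence chain requires at least 4 distinct slots.
With at most 1 per slot and 7 meetings, at least 7 slots are needed.
7 works (last occupied slot: 8pm): for example One-on-one in 5pm, DesignReview in 2pm, Legal in 7pm, VendorCall in 4pm, Sync in 3pm, OffsitePrep in 8pm, Kickoff in 6pm.

7 slots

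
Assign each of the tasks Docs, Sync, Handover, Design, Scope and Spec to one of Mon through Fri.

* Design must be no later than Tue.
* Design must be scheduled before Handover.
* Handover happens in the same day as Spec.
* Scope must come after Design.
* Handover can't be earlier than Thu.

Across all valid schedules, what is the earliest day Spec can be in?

Spec must be in the same day as Handover, which can't be before Thu, so Spec is at least Thu.
Spec at Thu is achievable: Spec -> Thu, Docs -> Mon, Design -> Mon, Handover -> Thu, Scope -> Tue, Sync -> Mon.

Thu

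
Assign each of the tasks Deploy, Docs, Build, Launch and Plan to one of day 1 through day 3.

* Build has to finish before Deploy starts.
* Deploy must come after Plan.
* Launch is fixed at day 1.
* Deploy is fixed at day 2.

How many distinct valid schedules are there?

Enumerating: Deploy=day 2; Docs=day 1; Build=day 1; Launch=day 1; Plan=day 1 | Docs -> day 2, Deploy -> day 2, Plan -> day 1, Build -> day 1, Launch -> day 1 | Build=day 1; Plan=day 1; Docs=day 3; Launch=day 1; Deploy=day 2.

3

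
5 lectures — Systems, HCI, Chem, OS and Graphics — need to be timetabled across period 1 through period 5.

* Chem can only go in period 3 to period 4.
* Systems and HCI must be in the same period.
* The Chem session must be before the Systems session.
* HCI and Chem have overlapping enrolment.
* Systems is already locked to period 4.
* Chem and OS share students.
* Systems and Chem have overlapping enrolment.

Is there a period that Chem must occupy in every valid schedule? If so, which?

period 3

Chem's window is period 3–period 4.
Systems is fixed at period 4, and Chem can't share a period with Systems.
So Chem must be period 3.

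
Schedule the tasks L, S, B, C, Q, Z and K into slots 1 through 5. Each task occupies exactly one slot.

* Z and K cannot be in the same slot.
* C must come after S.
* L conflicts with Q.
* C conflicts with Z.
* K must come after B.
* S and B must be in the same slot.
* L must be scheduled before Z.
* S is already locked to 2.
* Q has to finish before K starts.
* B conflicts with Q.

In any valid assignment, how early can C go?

Precedence pushes C to at least 3.
C at 3 is achievable: K in 3, L in 2, B in 2, C in 3, Z in 4, Q in 1, S in 2.

3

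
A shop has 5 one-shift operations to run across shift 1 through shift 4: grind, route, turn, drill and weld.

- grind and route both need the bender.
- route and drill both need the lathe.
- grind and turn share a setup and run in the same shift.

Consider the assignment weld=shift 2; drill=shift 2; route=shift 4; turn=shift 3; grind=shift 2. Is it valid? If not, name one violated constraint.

No. grind and turn share a setup and run in the same shift is not satisfied.

grind and route both need the bender — holds.
grind and turn share a setup and run in the same shift — violated.
route and drill both need the lathe — holds.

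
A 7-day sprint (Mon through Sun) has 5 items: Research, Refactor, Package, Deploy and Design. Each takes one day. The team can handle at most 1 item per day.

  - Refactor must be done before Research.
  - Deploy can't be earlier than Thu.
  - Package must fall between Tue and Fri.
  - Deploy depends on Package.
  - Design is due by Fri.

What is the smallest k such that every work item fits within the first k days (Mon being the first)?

The precedence chain requires at least 2 distinct days.
With at most 1 per day and 5 work items, at least 5 days are needed.
Deploy can't be placed before Thu — that is day 4 counting from Mon — so the schedule must run through at least 4 days.
5 works (last occupied day: Fri): for example Deploy=Thu, Design=Fri, Package=Tue, Refactor=Mon, Research=Wed.

5 days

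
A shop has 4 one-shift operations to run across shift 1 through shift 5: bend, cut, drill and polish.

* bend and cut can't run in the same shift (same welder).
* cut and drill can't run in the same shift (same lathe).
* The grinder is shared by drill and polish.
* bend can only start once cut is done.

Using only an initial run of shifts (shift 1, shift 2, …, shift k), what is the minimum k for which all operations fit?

2 shifts

The precedence chain requires at least 2 distinct shifts.
2 works (last occupied shift: shift 2): for example cut in shift 1, drill in shift 2, polish in shift 1, bend in shift 2.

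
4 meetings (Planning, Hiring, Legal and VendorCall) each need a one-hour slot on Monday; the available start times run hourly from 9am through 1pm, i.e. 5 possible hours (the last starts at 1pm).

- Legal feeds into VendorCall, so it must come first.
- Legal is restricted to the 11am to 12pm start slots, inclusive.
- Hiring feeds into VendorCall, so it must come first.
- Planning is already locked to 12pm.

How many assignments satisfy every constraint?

Splitting on Hiring: it can be 9am (3), 10am (3), 11am (3), 12pm (2). Listing each branch's schedules as (Planning, Legal, VendorCall):
Hiring=9am: (12pm,11am,12pm) (12pm,11am,1pm) (12pm,12pm,1pm) — 3.
Hiring=10am: (12pm,11am,12pm) (12pm,11am,1pm) (12pm,12pm,1pm) — 3.
Hiring=11am: (12pm,11am,12pm) (12pm,11am,1pm) (12pm,12pm,1pm) — 3.
Hiring=12pm: (12pm,11am,1pm) (12pm,12pm,1pm) — 2.
Summing: 3 + 3 + 3 + 2 = 11.

11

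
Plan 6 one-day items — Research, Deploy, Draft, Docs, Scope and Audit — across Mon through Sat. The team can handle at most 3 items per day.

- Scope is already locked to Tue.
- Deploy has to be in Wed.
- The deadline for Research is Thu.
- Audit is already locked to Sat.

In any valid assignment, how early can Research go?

Research's own window allows nothing later than Thu.
Research at Mon is achievable: Audit=Sat; Docs=Mon; Deploy=Wed; Scope=Tue; Research=Mon; Draft=Mon.

Mon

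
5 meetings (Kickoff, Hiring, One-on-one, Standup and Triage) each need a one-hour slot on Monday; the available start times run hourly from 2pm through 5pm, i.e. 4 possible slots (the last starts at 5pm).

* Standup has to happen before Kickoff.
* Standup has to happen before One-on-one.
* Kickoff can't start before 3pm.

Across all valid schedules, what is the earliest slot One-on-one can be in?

Precedence pushes One-on-one to at least 3pm.
One-on-one at 3pm is achievable: Kickoff=3pm, Hiring=2pm, One-on-one=3pm, Triage=2pm, Standup=2pm.

3pm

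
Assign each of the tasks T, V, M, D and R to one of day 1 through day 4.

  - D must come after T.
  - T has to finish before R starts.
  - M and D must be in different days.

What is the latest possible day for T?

Downstream work caps T at day 3.
T at day 3 is achievable: D -> day 4; M -> day 1; T -> day 3; V -> day 1; R -> day 4.

day 3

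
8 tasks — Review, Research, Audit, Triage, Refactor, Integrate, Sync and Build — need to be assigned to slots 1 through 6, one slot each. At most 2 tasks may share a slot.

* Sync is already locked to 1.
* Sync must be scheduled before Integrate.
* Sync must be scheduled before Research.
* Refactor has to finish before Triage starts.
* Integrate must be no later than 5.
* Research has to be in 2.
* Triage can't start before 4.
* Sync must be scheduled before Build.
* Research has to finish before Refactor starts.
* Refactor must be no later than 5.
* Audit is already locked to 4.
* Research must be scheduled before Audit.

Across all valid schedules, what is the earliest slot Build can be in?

2

Precedence pushes Build to at least 2.
Build at 2 is achievable: Refactor in 3; Triage in 4; Build in 2; Sync in 1; Audit in 4; Review in 1; Integrate in 3; Research in 2.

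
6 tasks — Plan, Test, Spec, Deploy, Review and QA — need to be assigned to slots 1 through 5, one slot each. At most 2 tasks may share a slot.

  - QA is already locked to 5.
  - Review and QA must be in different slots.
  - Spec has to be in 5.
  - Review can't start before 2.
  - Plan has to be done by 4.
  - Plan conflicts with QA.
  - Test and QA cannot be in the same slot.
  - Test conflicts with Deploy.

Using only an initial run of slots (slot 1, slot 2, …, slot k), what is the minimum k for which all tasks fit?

With at most 2 per slot and 6 tasks, at least 3 slots are needed.
Spec can't be placed before 5, so the schedule must run through at least slot 5.
5 works (last occupied slot: 5): for example QA in 5; Spec in 5; Deploy in 2; Plan in 1; Review in 2; Test in 1.

5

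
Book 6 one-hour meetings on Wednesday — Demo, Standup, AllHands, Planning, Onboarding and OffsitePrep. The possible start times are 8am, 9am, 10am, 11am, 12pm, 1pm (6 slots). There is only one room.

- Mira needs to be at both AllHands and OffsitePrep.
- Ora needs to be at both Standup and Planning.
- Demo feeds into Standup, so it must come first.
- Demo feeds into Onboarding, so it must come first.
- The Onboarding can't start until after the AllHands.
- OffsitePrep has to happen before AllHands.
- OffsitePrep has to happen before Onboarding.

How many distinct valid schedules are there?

54

Splitting on Demo: it can be 8am (20), 9am (16), 10am (12), 11am (6). Listing each branch's schedules as (Standup, AllHands, Planning, Onboarding, OffsitePrep):
Demo=8am: (9am,11am,12pm,1pm,10am) (9am,11am,1pm,12pm,10am) (9am,12pm,10am,1pm,11am) (9am,12pm,11am,1pm,10am) (10am,11am,12pm,1pm,9am) (10am,11am,1pm,12pm,9am) (10am,12pm,9am,1pm,11am) (10am,12pm,11am,1pm,9am) (11am,10am,12pm,1pm,9am) (11am,10am,1pm,12pm,9am) (11am,12pm,9am,1pm,10am) (11am,12pm,10am,1pm,9am) (12pm,10am,11am,1pm,9am) (12pm,10am,1pm,11am,9am) (12pm,11am,9am,1pm,10am) (12pm,11am,10am,1pm,9am) (1pm,10am,11am,12pm,9am) (1pm,10am,12pm,11am,9am) (1pm,11am,9am,12pm,10am) (1pm,11am,10am,12pm,9am) — 20.
Demo=9am: (10am,11am,12pm,1pm,8am) (10am,11am,1pm,12pm,8am) (10am,12pm,8am,1pm,11am) (10am,12pm,11am,1pm,8am) (11am,10am,12pm,1pm,8am) (11am,10am,1pm,12pm,8am) (11am,12pm,8am,1pm,10am) (11am,12pm,10am,1pm,8am) (12pm,10am,11am,1pm,8am) (12pm,10am,1pm,11am,8am) (12pm,11am,8am,1pm,10am) (12pm,11am,10am,1pm,8am) (1pm,10am,11am,12pm,8am) (1pm,10am,12pm,11am,8am) (1pm,11am,8am,12pm,10am) (1pm,11am,10am,12pm,8am) — 16.
Demo=10am: (11am,9am,12pm,1pm,8am) (11am,9am,1pm,12pm,8am) (11am,12pm,8am,1pm,9am) (11am,12pm,9am,1pm,8am) (12pm,9am,11am,1pm,8am) (12pm,9am,1pm,11am,8am) (12pm,11am,8am,1pm,9am) (12pm,11am,9am,1pm,8am) (1pm,9am,11am,12pm,8am) (1pm,9am,12pm,11am,8am) (1pm,11am,8am,12pm,9am) (1pm,11am,9am,12pm,8am) — 12.
Demo=11am: (12pm,9am,10am,1pm,8am) (12pm,10am,8am,1pm,9am) (12pm,10am,9am,1pm,8am) (1pm,9am,10am,12pm,8am) (1pm,10am,8am,12pm,9am) (1pm,10am,9am,12pm,8am) — 6.
Summing: 20 + 16 + 12 + 6 = 54.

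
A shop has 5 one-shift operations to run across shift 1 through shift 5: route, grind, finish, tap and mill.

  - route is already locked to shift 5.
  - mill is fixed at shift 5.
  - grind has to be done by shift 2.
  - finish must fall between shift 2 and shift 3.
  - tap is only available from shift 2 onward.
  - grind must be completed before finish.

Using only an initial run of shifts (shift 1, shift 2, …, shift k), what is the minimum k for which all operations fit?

The precedence chain requires at least 2 distinct shifts.
route can't be placed before shift 5, so the schedule must run through at least shift 5.
5 works (last occupied shift: shift 5): for example route in shift 5; tap in shift 2; finish in shift 2; grind in shift 1; mill in shift 5.

5 shifts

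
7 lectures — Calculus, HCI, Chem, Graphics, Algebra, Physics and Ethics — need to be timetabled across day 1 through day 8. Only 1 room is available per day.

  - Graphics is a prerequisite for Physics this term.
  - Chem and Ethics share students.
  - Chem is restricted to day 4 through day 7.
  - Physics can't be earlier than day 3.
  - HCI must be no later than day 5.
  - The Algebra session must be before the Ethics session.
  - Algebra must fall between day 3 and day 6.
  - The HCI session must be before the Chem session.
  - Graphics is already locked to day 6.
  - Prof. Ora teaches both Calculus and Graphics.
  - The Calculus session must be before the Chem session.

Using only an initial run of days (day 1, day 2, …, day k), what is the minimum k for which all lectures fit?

7

The precedence chain requires at least 2 distinct days.
With at most 1 per day and 7 lectures, at least 7 days are needed.
Propagating the time windows through the other constraints, Physics can't land before day 7, so the schedule must run through at least day 7.
7 works (last occupied day: day 7): for example Physics=day 7; Calculus=day 2; HCI=day 1; Ethics=day 5; Graphics=day 6; Algebra=day 3; Chem=day 4.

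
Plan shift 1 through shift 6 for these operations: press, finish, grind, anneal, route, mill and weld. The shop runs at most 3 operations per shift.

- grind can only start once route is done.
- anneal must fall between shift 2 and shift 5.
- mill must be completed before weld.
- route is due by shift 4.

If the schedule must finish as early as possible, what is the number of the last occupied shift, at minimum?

The precedence chain requires at least 2 distinct shifts.
With at most 3 per shift and 7 operations, at least 3 shifts are needed.
3 works (last occupied shift: shift 3): for example route in shift 1, press in shift 1, anneal in shift 2, mill in shift 1, grind in shift 2, finish in shift 3, weld in shift 2.

3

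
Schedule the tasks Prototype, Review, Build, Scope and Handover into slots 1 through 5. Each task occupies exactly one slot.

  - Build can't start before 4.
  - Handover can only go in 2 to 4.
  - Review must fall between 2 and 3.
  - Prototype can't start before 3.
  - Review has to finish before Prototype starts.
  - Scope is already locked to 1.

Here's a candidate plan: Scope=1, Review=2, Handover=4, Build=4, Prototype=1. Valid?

Scope is already locked to 1 — holds.
Handover can only go in 2 to 4 — holds.
Review has to finish before Prototype starts — violated.
Prototype can't start before 3 — violated.
Build can't start before 4 — holds.
Review must fall between 2 and 3 — holds.

No. Prototype can't start before 3 is not satisfied.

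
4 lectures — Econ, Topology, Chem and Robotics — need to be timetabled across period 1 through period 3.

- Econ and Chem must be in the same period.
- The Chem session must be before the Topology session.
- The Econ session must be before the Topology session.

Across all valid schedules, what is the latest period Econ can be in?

period 2

Downstream work caps Econ at period 2.
Econ at period 2 is achievable: Econ=period 2; Topology=period 3; Robotics=period 1; Chem=period 2.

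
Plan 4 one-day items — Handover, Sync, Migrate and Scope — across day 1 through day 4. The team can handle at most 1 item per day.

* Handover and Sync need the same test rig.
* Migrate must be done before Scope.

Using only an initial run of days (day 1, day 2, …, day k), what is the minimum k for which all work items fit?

4

The precedence chain requires at least 2 distinct days.
With at most 1 per day and 4 work items, at least 4 days are needed.
4 works (last occupied day: day 4): for example Migrate in day 1, Sync in day 4, Handover in day 3, Scope in day 2.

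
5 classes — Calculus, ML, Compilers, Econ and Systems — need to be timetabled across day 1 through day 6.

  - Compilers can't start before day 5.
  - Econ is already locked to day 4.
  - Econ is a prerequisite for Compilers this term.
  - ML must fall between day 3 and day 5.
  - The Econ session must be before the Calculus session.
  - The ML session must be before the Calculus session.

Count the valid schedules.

60

Splitting on Calculus: it can be day 5 (24), day 6 (36). Listing each branch's schedules as (ML, Compilers, Econ, Systems) by day number:
Calculus=day 5: (3,5,4,1) (3,5,4,2) (3,5,4,3) (3,5,4,4) (3,5,4,5) (3,5,4,6) (3,6,4,1) (3,6,4,2) (3,6,4,3) (3,6,4,4) (3,6,4,5) (3,6,4,6) (4,5,4,1) (4,5,4,2) (4,5,4,3) (4,5,4,4) (4,5,4,5) (4,5,4,6) (4,6,4,1) (4,6,4,2) (4,6,4,3) (4,6,4,4) (4,6,4,5) (4,6,4,6) — 24.
Calculus=day 6: (3,5,4,1) (3,5,4,2) (3,5,4,3) (3,5,4,4) (3,5,4,5) (3,5,4,6) (3,6,4,1) (3,6,4,2) (3,6,4,3) (3,6,4,4) (3,6,4,5) (3,6,4,6) (4,5,4,1) (4,5,4,2) (4,5,4,3) (4,5,4,4) (4,5,4,5) (4,5,4,6) (4,6,4,1) (4,6,4,2) (4,6,4,3) (4,6,4,4) (4,6,4,5) (4,6,4,6) (5,5,4,1) (5,5,4,2) (5,5,4,3) (5,5,4,4) (5,5,4,5) (5,5,4,6) (5,6,4,1) (5,6,4,2) (5,6,4,3) (5,6,4,4) (5,6,4,5) (5,6,4,6) — 36.
Summing: 24 + 36 = 60.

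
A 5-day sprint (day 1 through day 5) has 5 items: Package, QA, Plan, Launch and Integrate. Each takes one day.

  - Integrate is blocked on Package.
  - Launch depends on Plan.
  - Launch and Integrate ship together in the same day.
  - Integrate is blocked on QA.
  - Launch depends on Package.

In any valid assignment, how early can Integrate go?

Precedence pushes Integrate to at least day 2.
Integrate at day 2 is achievable: Launch=day 2; QA=day 1; Integrate=day 2; Package=day 1; Plan=day 1.

day 2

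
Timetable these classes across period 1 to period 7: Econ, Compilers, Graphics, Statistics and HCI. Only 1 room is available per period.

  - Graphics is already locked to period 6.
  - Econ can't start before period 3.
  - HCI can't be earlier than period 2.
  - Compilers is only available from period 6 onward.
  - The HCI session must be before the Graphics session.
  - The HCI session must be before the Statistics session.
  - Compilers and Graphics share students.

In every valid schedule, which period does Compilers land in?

Compilers's window is period 6–period 7.
Graphics is fixed at period 6, and Compilers can't share a period with Graphics.
So Compilers must be period 7.

period 7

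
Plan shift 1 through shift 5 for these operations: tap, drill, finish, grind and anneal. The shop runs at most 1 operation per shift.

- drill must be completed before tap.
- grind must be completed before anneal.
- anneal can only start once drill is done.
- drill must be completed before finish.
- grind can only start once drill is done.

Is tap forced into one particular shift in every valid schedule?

tap can be shift 2 (e.g. finish -> shift 5; anneal -> shift 4; drill -> shift 1; grind -> shift 3; tap -> shift 2) or shift 3 (e.g. finish -> shift 5; drill -> shift 1; anneal -> shift 4; tap -> shift 3; grind -> shift 2).

No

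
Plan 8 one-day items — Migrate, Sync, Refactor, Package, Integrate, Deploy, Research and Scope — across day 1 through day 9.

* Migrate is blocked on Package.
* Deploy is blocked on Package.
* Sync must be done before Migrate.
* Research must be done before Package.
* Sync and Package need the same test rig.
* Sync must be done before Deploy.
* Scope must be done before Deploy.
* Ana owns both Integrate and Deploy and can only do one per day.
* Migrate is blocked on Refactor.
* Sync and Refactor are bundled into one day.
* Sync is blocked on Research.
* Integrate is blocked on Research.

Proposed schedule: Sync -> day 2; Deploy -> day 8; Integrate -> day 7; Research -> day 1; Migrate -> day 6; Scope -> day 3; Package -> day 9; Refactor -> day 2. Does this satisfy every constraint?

No — it violates: Migrate is blocked on Package

Scope must be done before Deploy — holds.
Deploy is blocked on Package — violated.
Sync must be done before Migrate — holds.
Migrate is blocked on Refactor — holds.
Integrate is blocked on Research — holds.
Sync and Package need the same test rig — holds.
Sync is blocked on Research — holds.
Migrate is blocked on Package — violated.
Sync and Refactor are bundled into one day — holds.
Ana owns both Integrate and Deploy and can only do one per day — holds.
Research must be done before Package — holds.
Sync must be done before Deploy — holds.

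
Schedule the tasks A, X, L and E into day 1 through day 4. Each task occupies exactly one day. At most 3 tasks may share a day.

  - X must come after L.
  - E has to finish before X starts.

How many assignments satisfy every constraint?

56

Splitting on A: it can be day 1 (14), day 2 (14), day 3 (14), day 4 (14). Listing each branch's schedules as (X, L, E) by day number:
A=day 1: (2,1,1) (3,1,1) (3,1,2) (3,2,1) (3,2,2) (4,1,1) (4,1,2) (4,1,3) (4,2,1) (4,2,2) (4,2,3) (4,3,1) (4,3,2) (4,3,3) — 14.
A=day 2: (2,1,1) (3,1,1) (3,1,2) (3,2,1) (3,2,2) (4,1,1) (4,1,2) (4,1,3) (4,2,1) (4,2,2) (4,2,3) (4,3,1) (4,3,2) (4,3,3) — 14.
A=day 3: (2,1,1) (3,1,1) (3,1,2) (3,2,1) (3,2,2) (4,1,1) (4,1,2) (4,1,3) (4,2,1) (4,2,2) (4,2,3) (4,3,1) (4,3,2) (4,3,3) — 14.
A=day 4: (2,1,1) (3,1,1) (3,1,2) (3,2,1) (3,2,2) (4,1,1) (4,1,2) (4,1,3) (4,2,1) (4,2,2) (4,2,3) (4,3,1) (4,3,2) (4,3,3) — 14.
Summing: 14 + 14 + 14 + 14 = 56.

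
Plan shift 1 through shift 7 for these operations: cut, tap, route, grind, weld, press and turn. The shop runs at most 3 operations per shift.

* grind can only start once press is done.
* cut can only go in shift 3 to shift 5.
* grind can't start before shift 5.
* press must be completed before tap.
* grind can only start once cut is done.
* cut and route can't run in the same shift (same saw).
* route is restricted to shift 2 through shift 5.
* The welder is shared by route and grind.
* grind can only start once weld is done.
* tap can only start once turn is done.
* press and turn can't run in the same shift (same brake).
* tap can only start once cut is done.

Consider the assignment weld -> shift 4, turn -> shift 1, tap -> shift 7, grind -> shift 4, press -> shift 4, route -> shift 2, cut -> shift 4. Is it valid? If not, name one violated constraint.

Invalid. The shop runs at most 3 operations per shift.

cut and route can't run in the same shift (same saw) — holds.
press must be completed before tap — holds.
grind can only start once press is done — violated.
The welder is shared by route and grind — holds.
The shop runs at most 3 operations per shift — violated.
route is restricted to shift 2 through shift 5 — holds.
press and turn can't run in the same shift (same brake) — holds.
tap can only start once turn is done — holds.
grind can't start before shift 5 — violated.
grind can only start once cut is done — violated.
grind can only start once weld is done — violated.
tap can only start once cut is done — holds.
cut can only go in shift 3 to shift 5 — holds.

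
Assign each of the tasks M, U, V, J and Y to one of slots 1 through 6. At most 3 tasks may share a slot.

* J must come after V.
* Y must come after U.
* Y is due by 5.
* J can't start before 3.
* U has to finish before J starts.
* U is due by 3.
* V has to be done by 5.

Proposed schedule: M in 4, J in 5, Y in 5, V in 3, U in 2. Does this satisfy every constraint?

Valid

Y must come after U — holds.
At most 3 tasks may share a slot — holds.
J can't start before 3 — holds.
U is due by 3 — holds.
U has to finish before J starts — holds.
Y is due by 5 — holds.
J must come after V — holds.
V has to be done by 5 — holds.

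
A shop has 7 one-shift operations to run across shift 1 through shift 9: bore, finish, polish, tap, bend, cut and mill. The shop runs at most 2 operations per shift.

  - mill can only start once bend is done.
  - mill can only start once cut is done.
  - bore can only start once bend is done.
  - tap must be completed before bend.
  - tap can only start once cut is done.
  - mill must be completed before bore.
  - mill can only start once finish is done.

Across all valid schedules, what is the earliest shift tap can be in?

Precedence pushes tap to at least shift 2; downstream work caps tap at shift 6.
tap at shift 2 is achievable: bore in shift 5; finish in shift 1; mill in shift 4; bend in shift 3; cut in shift 1; polish in shift 2; tap in shift 2.

shift 2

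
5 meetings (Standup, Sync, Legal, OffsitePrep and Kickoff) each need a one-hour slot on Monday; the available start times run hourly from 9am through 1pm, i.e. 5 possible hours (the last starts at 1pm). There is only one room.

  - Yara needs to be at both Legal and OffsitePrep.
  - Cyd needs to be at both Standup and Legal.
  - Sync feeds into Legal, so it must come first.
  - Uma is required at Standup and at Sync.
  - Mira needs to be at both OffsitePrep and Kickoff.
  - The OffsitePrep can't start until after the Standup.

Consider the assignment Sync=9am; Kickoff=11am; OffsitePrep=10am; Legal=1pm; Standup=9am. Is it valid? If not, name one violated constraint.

The OffsitePrep can't start until after the Standup — holds.
Uma is required at Standup and at Sync — violated.
Sync feeds into Legal, so it must come first — holds.
Mira needs to be at both OffsitePrep and Kickoff — holds.
Cyd needs to be at both Standup and Legal — holds.
Yara needs to be at both Legal and OffsitePrep — holds.
There is only one room — violated.

Invalid. Uma is required at Standup and at Sync.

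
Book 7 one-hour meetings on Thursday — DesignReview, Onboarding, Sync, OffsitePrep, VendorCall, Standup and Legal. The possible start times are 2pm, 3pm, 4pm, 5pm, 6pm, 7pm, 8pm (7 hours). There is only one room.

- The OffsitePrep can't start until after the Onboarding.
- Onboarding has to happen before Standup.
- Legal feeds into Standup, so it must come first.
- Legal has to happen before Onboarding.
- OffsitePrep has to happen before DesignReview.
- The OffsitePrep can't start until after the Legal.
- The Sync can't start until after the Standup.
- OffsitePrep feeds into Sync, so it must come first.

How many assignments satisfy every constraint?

35

Splitting on DesignReview: it can be 5pm (3), 6pm (8), 7pm (12), 8pm (12). Listing each branch's schedules as (Onboarding, Sync, OffsitePrep, VendorCall, Standup, Legal):
DesignReview=5pm: (3pm,7pm,4pm,8pm,6pm,2pm) (3pm,8pm,4pm,6pm,7pm,2pm) (3pm,8pm,4pm,7pm,6pm,2pm) — 3.
DesignReview=6pm: (3pm,7pm,4pm,8pm,5pm,2pm) (3pm,7pm,5pm,8pm,4pm,2pm) (3pm,8pm,4pm,5pm,7pm,2pm) (3pm,8pm,4pm,7pm,5pm,2pm) (3pm,8pm,5pm,4pm,7pm,2pm) (3pm,8pm,5pm,7pm,4pm,2pm) (4pm,8pm,5pm,2pm,7pm,3pm) (4pm,8pm,5pm,3pm,7pm,2pm) — 8.
DesignReview=7pm: (3pm,6pm,4pm,8pm,5pm,2pm) (3pm,6pm,5pm,8pm,4pm,2pm) (3pm,8pm,4pm,5pm,6pm,2pm) (3pm,8pm,4pm,6pm,5pm,2pm) (3pm,8pm,5pm,4pm,6pm,2pm) (3pm,8pm,5pm,6pm,4pm,2pm) (3pm,8pm,6pm,4pm,5pm,2pm) (3pm,8pm,6pm,5pm,4pm,2pm) (4pm,8pm,5pm,2pm,6pm,3pm) (4pm,8pm,5pm,3pm,6pm,2pm) (4pm,8pm,6pm,2pm,5pm,3pm) (4pm,8pm,6pm,3pm,5pm,2pm) — 12.
DesignReview=8pm: (3pm,6pm,4pm,7pm,5pm,2pm) (3pm,6pm,5pm,7pm,4pm,2pm) (3pm,7pm,4pm,5pm,6pm,2pm) (3pm,7pm,4pm,6pm,5pm,2pm) (3pm,7pm,5pm,4pm,6pm,2pm) (3pm,7pm,5pm,6pm,4pm,2pm) (3pm,7pm,6pm,4pm,5pm,2pm) (3pm,7pm,6pm,5pm,4pm,2pm) (4pm,7pm,5pm,2pm,6pm,3pm) (4pm,7pm,5pm,3pm,6pm,2pm) (4pm,7pm,6pm,2pm,5pm,3pm) (4pm,7pm,6pm,3pm,5pm,2pm) — 12.
Summing: 3 + 8 + 12 + 12 = 35.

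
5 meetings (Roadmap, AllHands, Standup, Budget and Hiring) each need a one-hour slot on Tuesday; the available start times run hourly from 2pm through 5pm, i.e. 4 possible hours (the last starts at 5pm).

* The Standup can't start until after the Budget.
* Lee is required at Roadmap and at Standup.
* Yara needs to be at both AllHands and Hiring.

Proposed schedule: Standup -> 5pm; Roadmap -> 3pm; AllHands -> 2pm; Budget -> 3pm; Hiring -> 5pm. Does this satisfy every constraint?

Yara needs to be at both AllHands and Hiring — holds.
The Standup can't start until after the Budget — holds.
Lee is required at Roadmap and at Standup — holds.

Yes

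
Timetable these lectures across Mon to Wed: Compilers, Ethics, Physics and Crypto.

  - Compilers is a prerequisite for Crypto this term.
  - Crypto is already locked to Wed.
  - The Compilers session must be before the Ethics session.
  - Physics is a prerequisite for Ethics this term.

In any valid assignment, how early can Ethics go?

Tue

Precedence pushes Ethics to at least Tue.
Ethics at Tue is achievable: Crypto=Wed, Physics=Mon, Ethics=Tue, Compilers=Mon.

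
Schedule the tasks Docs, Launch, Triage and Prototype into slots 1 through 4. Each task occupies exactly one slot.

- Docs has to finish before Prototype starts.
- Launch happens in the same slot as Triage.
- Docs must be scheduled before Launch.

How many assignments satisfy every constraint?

14

Splitting on Docs: it can be 1 (9), 2 (4), 3 (1). Listing each branch's schedules as (Launch, Triage, Prototype):
Docs=1: (2,2,2) (2,2,3) (2,2,4) (3,3,2) (3,3,3) (3,3,4) (4,4,2) (4,4,3) (4,4,4) — 9.
Docs=2: (3,3,3) (3,3,4) (4,4,3) (4,4,4) — 4.
Docs=3: (4,4,4) — 1.
Summing: 9 + 4 + 1 = 14.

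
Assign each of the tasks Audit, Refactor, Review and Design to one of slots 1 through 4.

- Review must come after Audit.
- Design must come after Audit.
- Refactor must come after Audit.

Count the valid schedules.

36

Splitting on Audit: it can be 1 (27), 2 (8), 3 (1). Listing each branch's schedules as (Refactor, Review, Design):
Audit=1: (2,2,2) (2,2,3) (2,2,4) (2,3,2) (2,3,3) (2,3,4) (2,4,2) (2,4,3) (2,4,4) (3,2,2) (3,2,3) (3,2,4) (3,3,2) (3,3,3) (3,3,4) (3,4,2) (3,4,3) (3,4,4) (4,2,2) (4,2,3) (4,2,4) (4,3,2) (4,3,3) (4,3,4) (4,4,2) (4,4,3) (4,4,4) — 27.
Audit=2: (3,3,3) (3,3,4) (3,4,3) (3,4,4) (4,3,3) (4,3,4) (4,4,3) (4,4,4) — 8.
Audit=3: (4,4,4) — 1.
Summing: 27 + 8 + 1 = 36.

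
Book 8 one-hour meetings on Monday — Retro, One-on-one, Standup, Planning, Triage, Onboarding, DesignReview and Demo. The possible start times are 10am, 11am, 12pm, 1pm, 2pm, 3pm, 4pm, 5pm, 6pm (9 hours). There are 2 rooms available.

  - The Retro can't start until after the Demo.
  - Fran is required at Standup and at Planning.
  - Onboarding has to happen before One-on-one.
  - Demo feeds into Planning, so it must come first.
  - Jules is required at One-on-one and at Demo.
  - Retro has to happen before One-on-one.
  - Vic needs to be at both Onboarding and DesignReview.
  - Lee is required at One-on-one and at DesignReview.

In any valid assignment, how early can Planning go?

Precedence pushes Planning to at least 11am.
Planning at 11am is achievable: One-on-one -> 12pm, DesignReview -> 1pm, Demo -> 10am, Standup -> 12pm, Triage -> 1pm, Planning -> 11am, Onboarding -> 10am, Retro -> 11am.

11am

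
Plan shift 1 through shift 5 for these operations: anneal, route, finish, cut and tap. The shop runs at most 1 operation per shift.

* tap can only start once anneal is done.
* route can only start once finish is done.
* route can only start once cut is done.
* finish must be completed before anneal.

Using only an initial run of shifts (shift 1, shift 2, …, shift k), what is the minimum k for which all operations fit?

The precedence chain requires at least 3 distinct shifts.
With at most 1 per shift and 5 operations, at least 5 shifts are needed.
5 works (last occupied shift: shift 5): for example finish -> shift 1; cut -> shift 3; tap -> shift 5; anneal -> shift 2; route -> shift 4.

5 shifts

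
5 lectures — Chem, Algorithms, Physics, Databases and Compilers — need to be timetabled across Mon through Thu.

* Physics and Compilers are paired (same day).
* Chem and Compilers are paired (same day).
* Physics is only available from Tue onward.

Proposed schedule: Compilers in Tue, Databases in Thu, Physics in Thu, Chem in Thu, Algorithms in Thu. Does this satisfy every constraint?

No. Chem and Compilers are paired (same day) is not satisfied.

Chem and Compilers are paired (same day) — violated.
Physics is only available from Tue onward — holds.
Physics and Compilers are paired (same day) — violated.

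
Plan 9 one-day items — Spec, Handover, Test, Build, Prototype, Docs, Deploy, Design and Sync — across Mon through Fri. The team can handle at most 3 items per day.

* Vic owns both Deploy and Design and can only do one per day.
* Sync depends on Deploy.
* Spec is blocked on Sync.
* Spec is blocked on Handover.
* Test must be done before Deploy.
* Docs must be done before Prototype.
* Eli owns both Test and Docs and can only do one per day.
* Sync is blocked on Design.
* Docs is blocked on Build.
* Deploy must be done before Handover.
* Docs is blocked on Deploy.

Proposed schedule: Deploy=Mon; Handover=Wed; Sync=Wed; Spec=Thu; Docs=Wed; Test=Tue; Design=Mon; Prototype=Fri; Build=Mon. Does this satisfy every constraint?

No — it violates: Test must be done before Deploy

Deploy must be done before Handover — holds.
Test must be done before Deploy — violated.
The team can handle at most 3 items per day — holds.
Docs is blocked on Build — holds.
Docs must be done before Prototype — holds.
Eli owns both Test and Docs and can only do one per day — holds.
Vic owns both Deploy and Design and can only do one per day — violated.
Spec is blocked on Handover — holds.
Sync depends on Deploy — holds.
Docs is blocked on Deploy — holds.
Sync is blocked on Design — holds.
Spec is blocked on Sync — holds.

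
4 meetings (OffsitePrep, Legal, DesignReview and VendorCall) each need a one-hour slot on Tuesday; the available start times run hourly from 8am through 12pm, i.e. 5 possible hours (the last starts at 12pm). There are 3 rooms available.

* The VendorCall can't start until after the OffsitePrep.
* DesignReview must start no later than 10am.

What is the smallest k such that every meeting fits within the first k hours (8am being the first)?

The precedence chain requires at least 2 distinct hours.
With at most 3 per hour and 4 meetings, at least 2 hours are needed.
2 works (last occupied hour: 9am): for example VendorCall -> 9am; Legal -> 8am; OffsitePrep -> 8am; DesignReview -> 8am.

2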